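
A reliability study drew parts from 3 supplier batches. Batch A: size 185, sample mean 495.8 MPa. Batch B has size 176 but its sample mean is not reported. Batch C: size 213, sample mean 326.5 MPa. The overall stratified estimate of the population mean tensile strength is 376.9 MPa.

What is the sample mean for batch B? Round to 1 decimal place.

Σ Nₕx̄ₕ = N·μ, so 176·x̄_B = 574·376.9 − (185·495.8 + 213·326.5).
= 216340.6 − 161267.5 = 55073.1.
x̄_B = 55073.1 / 176 = 312.915... → 312.9.

312.9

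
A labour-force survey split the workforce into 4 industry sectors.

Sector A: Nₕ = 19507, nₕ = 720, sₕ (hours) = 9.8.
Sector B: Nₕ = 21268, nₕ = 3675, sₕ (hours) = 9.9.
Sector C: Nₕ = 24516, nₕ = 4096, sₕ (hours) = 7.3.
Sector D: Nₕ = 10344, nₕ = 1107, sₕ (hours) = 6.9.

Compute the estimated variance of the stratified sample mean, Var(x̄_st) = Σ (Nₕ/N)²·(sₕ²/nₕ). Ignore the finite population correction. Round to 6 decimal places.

0.013153

N = 75635. Term for each stratum: Wₕ²sₕ²/nₕ.
Var(x̄_st) = 0.008872684 + 0.002108729 + 0.001366908 + 0.000804418 = 0.013152739 → 0.013153.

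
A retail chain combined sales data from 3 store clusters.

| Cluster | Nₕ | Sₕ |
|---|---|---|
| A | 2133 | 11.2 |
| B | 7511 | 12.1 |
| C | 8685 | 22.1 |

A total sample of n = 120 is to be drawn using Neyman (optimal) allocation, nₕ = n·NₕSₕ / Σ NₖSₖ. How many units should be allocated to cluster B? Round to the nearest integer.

36

A: NₕSₕ = 2133·11.2 = 23889.6
B: NₕSₕ = 7511·12.1 = 90883.1
C: NₕSₕ = 8685·22.1 = 191938.5
Σ NₕSₕ = 306711.2.
n_B = 120·90883.1/306711.2 = 35.558... → 36.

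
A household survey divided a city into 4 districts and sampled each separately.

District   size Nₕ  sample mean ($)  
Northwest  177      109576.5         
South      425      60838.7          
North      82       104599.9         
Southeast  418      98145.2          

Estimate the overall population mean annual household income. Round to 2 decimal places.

86073.84

N = 1102; weights Wₕ = Nₕ/N = (0.1606, 0.3857, 0.0744, 0.3793).
x̄_st = Σ Wₕ·x̄ₕ = 0.1606·109576.5 + 0.3857·60838.7 + 0.0744·104599.9 + 0.3793·98145.2 ≈ 86073.8416...
→ 86073.84.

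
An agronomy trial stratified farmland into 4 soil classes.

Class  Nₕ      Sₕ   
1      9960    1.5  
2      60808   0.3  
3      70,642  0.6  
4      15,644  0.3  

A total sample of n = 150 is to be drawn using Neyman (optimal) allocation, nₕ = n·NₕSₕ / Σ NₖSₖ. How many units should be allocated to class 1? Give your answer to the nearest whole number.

28

1: NₕSₕ = 9960·1.5 = 14940
2: NₕSₕ = 60808·0.3 = 18242.4
3: NₕSₕ = 70642·0.6 = 42385.2
4: NₕSₕ = 15644·0.3 = 4693.2
Σ NₕSₕ = 80260.8.
n_1 = 150·14940/80260.8 = 27.921... → 28.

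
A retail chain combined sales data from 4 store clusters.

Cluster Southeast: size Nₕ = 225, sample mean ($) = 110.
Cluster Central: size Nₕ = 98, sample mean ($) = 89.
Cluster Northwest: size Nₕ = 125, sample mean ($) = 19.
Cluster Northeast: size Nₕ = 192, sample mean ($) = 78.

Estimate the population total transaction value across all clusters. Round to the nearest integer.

Southeast: 225·110 = 24750
Central: 98·89 = 8722
Northwest: 125·19 = 2375
Northeast: 192·78 = 14976
τ̂ = Σ Nₕx̄ₕ = 50823.

50823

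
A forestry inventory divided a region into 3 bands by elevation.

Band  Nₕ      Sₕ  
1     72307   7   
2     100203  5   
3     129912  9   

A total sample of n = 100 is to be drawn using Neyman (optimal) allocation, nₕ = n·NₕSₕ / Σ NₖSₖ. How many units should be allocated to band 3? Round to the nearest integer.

54

1: NₕSₕ = 72307·7 = 506149
2: NₕSₕ = 100203·5 = 501015
3: NₕSₕ = 129912·9 = 1169208
Σ NₕSₕ = 2176372.
n_3 = 100·1169208/2176372 = 53.723... → 54.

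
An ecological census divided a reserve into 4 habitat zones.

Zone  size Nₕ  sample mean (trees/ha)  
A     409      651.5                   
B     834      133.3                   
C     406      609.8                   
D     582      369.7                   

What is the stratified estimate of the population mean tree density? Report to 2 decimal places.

376.68

x̄_st = (Σ Nₕx̄ₕ) / (Σ Nₕ) = (409·651.5 + 834·133.3 + 406·609.8 + 582·369.7) / 2231
= 840379.9 / 2231 = 376.6831... → 376.68.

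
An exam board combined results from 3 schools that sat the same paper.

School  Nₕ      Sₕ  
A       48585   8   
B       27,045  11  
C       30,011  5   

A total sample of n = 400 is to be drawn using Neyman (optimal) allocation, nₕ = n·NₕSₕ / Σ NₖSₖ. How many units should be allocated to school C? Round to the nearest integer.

Σ NₕSₕ = 48585·8 + 27045·11 + 30011·5 = 836230.
Share for C: 150055/836230 = 0.17944.
n_C = 400 × 0.17944 = 71.777... → 72.

72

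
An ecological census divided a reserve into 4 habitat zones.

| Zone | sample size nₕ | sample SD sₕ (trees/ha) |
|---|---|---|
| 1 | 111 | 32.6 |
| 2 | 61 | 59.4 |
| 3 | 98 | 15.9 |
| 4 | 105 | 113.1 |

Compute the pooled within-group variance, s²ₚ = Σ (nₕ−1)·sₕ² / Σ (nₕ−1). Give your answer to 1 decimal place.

1: (111−1)·32.6² = 110·1062.76 = 116903.6
2: (61−1)·59.4² = 60·3528.36 = 211701.6
3: (98−1)·15.9² = 97·252.81 = 24522.57
4: (105−1)·113.1² = 104·12791.61 = 1330327.44
Numerator = 1683455.21; denominator = Σ(nₕ−1) = 371.
s²ₚ = 1683455.21/371 = 4537.615... → 4537.6.

4537.6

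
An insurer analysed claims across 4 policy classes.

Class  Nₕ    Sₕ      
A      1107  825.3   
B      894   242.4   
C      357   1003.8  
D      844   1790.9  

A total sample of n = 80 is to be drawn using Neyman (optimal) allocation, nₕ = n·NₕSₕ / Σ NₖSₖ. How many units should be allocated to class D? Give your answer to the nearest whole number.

40

A: NₕSₕ = 1107·825.3 = 913607.1
B: NₕSₕ = 894·242.4 = 216705.6
C: NₕSₕ = 357·1003.8 = 358356.6
D: NₕSₕ = 844·1790.9 = 1511519.6
Σ NₕSₕ = 3000188.9.
n_D = 80·1511519.6/3000188.9 = 40.305... → 40.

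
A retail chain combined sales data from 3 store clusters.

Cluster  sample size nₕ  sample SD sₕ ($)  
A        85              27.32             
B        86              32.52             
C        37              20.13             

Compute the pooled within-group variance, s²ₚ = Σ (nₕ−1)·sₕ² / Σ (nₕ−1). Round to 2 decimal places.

815.49

A: (85−1)·27.32² = 84·746.3824 = 62696.1216
B: (86−1)·32.52² = 85·1057.5504 = 89891.784
C: (37−1)·20.13² = 36·405.2169 = 14587.8084
Numerator = 167175.714; denominator = Σ(nₕ−1) = 205.
s²ₚ = 167175.714/205 = 815.4913... → 815.49.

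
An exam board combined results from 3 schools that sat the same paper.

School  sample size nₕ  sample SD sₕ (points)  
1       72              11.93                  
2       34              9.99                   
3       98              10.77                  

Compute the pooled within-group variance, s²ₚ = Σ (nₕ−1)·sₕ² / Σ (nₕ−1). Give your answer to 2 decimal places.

122.64

Degrees of freedom: 71 + 33 + 97 = 201.
Σ(nₕ−1)sₕ² = 71·142.3249 + 33·99.8001 + 97·115.9929 = 24649.7825.
s²ₚ = 24649.7825 / 201 = 122.6357... → 122.64.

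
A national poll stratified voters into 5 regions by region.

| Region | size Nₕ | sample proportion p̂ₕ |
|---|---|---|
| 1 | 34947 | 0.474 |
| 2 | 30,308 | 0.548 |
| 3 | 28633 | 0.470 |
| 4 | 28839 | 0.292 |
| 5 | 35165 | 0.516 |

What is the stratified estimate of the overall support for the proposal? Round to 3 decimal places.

0.464

N = 34947 + 30308 + 28633 + 28839 + 35165 = 157892.
Overall proportion = Σ (Nₕ/N)·p̂ₕ.
Σ Nₕp̂ₕ = 16564.878 + 16608.784 + 13457.51 + 8420.988 + 18145.14 = 73197.3.
73197.3 / 157892 = 0.46359... → 0.464.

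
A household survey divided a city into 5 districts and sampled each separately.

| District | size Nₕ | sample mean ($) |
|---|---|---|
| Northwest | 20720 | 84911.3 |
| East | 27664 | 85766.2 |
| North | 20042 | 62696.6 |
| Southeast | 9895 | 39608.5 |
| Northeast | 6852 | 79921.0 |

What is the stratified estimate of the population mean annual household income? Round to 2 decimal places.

N = 20720 + 27664 + 20042 + 9895 + 6852 = 85173.
Weight each subgroup mean by Nₕ/N and sum.
Σ Nₕx̄ₕ = 20720·84911.3 + 27664·85766.2 + 20042·62696.6 + 9895·39608.5 + 6852·79921.0 = 1759362136 + 2372636156.8 + 1256565257.2 + 391926107.5 + 547618692 = 6328108349.5.
Divide by N: 6328108349.5 / 85173 = 74297.1170... → 74297.12.

74297.12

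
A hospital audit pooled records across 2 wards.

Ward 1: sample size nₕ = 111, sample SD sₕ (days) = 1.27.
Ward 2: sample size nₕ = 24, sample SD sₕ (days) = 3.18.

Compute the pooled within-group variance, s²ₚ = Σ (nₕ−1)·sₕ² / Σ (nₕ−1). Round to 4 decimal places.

3.0827

1: (111−1)·1.27² = 110·1.6129 = 177.419
2: (24−1)·3.18² = 23·10.1124 = 232.5852
Numerator = 410.0042; denominator = Σ(nₕ−1) = 133.
s²ₚ = 410.0042/133 = 3.082738... → 3.0827.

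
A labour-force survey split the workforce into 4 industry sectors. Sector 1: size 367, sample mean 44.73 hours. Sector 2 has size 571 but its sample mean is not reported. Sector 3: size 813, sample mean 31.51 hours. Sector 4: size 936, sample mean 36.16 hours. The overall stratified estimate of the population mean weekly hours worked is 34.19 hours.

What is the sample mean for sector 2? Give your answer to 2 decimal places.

28.00

N = 367 + 571 + 813 + 936 = 2687.
Overall total = μ·N = 34.19·2687 = 91868.53.
Subtract the known strata: 367·44.73 + 813·31.51 + 936·36.16 = 75879.3.
Remaining total for sector 2: 91868.53 − 75879.3 = 15989.23.
Divide by its size: 15989.23 / 571 = 28.0022... → 28.00.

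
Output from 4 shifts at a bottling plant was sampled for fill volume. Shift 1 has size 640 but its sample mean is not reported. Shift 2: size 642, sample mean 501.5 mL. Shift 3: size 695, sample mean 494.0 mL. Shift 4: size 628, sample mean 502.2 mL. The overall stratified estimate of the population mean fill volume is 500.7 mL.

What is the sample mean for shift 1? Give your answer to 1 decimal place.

505.7

N = 640 + 642 + 695 + 628 = 2605.
Overall total = μ·N = 500.7·2605 = 1304323.5.
Subtract the known strata: 642·501.5 + 695·494.0 + 628·502.2 = 980674.6.
Remaining total for shift 1: 1304323.5 − 980674.6 = 323648.9.
Divide by its size: 323648.9 / 640 = 505.701... → 505.7.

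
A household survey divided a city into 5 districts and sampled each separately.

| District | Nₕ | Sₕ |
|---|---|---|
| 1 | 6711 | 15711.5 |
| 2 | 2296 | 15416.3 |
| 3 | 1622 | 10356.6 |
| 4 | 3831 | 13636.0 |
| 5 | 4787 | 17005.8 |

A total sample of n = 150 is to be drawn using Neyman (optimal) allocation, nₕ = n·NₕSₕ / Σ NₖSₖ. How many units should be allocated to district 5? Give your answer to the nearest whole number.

42

1: NₕSₕ = 6711·15711.5 = 105439876.5
2: NₕSₕ = 2296·15416.3 = 35395824.8
3: NₕSₕ = 1622·10356.6 = 16798405.2
4: NₕSₕ = 3831·13636.0 = 52239516
5: NₕSₕ = 4787·17005.8 = 81406764.6
Σ NₕSₕ = 291280387.1.
n_5 = 150·81406764.6/291280387.1 = 41.922... → 42.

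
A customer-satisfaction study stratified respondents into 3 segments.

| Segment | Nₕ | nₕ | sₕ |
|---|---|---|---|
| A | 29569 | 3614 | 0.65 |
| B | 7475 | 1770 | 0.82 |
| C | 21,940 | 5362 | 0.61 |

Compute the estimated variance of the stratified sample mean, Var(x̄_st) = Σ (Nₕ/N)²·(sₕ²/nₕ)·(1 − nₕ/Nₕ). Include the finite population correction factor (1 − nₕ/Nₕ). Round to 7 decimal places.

0.0000377

N = 58984. Term for each stratum: Wₕ²sₕ²/nₕ·(1−nₕ/Nₕ).
Var(x̄_st) = 0.0000257886 + 0.0000046564 + 0.0000072549 = 0.0000377000 → 0.0000377.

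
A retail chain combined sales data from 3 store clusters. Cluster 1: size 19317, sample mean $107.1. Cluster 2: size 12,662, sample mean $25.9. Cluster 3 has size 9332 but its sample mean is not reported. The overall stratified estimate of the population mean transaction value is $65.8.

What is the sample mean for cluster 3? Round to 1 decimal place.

N = 19317 + 12662 + 9332 = 41311.
Overall total = μ·N = 65.8·41311 = 2718263.8.
Subtract the known strata: 19317·107.1 + 12662·25.9 = 2396796.5.
Remaining total for cluster 3: 2718263.8 − 2396796.5 = 321467.3.
Divide by its size: 321467.3 / 9332 = 34.448... → 34.4.

34.4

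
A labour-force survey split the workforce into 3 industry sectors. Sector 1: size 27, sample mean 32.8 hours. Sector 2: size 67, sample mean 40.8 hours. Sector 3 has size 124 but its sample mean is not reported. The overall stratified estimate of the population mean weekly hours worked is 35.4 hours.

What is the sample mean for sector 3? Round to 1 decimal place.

33.0

N = 27 + 67 + 124 = 218.
Overall total = μ·N = 35.4·218 = 7717.2.
Subtract the known strata: 27·32.8 + 67·40.8 = 3619.2.
Remaining total for sector 3: 7717.2 − 3619.2 = 4098.
Divide by its size: 4098 / 124 = 33.048... → 33.0.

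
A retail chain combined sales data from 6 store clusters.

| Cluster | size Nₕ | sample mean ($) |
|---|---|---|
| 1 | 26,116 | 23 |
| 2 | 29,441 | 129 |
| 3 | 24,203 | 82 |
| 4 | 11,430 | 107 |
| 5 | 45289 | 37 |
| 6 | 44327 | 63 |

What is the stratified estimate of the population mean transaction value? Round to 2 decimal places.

N = 26116 + 29441 + 24203 + 11430 + 45289 + 44327 = 180806.
The stratified mean weights each stratum mean by its population share Nₕ/N.
Σ Nₕx̄ₕ = 26116·23 + 29441·129 + 24203·82 + 11430·107 + 45289·37 + 44327·63 = 600668 + 3797889 + 1984646 + 1223010 + 1675693 + 2792601 = 12074507.
Divide by N: 12074507 / 180806 = 66.7816... → 66.78.

66.78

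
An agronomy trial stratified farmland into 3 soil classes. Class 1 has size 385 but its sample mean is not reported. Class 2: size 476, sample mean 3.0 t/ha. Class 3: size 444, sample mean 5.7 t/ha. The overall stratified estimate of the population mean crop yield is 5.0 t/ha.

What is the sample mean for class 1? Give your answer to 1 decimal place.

N = 385 + 476 + 444 = 1305.
Overall total = μ·N = 5.0·1305 = 6525.
Subtract the known strata: 476·3.0 + 444·5.7 = 3958.8.
Remaining total for class 1: 6525 − 3958.8 = 2566.2.
Divide by its size: 2566.2 / 385 = 6.665... → 6.7.

6.7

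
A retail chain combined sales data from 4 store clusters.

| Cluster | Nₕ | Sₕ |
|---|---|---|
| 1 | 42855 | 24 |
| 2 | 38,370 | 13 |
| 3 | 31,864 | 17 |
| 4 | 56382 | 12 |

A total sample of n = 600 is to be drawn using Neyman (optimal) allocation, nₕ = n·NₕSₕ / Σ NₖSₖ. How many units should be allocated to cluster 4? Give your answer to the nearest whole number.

148

Σ NₕSₕ = 42855·24 + 38370·13 + 31864·17 + 56382·12 = 2745602.
Share for 4: 676584/2745602 = 0.24642.
n_4 = 600 × 0.24642 = 147.855... → 148.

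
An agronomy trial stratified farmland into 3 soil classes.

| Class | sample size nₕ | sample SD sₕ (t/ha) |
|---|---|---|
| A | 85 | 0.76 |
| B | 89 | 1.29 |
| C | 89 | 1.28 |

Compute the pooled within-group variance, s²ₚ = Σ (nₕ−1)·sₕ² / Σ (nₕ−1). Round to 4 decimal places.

Degrees of freedom: 84 + 88 + 88 = 260.
Σ(nₕ−1)sₕ² = 84·0.5776 + 88·1.6641 + 88·1.6384 = 339.1384.
s²ₚ = 339.1384 / 260 = 1.304378... → 1.3044.

1.3044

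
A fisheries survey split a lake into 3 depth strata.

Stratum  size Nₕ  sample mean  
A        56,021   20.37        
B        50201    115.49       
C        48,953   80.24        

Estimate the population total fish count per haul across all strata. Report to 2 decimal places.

10866849.98

A: 56021·20.37 = 1141147.77
B: 50201·115.49 = 5797713.49
C: 48953·80.24 = 3927988.72
τ̂ = Σ Nₕx̄ₕ = 10866849.98.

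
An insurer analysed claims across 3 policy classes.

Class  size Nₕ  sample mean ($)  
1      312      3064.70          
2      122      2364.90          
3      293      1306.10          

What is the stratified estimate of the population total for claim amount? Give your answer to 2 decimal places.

1627391.50

1: 312·3064.70 = 956186.4
2: 122·2364.90 = 288517.8
3: 293·1306.10 = 382687.3
τ̂ = Σ Nₕx̄ₕ = 1627391.50.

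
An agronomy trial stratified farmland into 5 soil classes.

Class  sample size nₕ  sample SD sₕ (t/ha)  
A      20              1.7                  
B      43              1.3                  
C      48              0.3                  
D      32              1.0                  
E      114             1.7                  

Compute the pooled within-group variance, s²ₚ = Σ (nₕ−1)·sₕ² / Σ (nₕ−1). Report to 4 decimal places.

1.9353

A: (20−1)·1.7² = 19·2.89 = 54.91
B: (43−1)·1.3² = 42·1.69 = 70.98
C: (48−1)·0.3² = 47·0.09 = 4.23
D: (32−1)·1.0² = 31·1 = 31
E: (114−1)·1.7² = 113·2.89 = 326.57
Numerator = 487.69; denominator = Σ(nₕ−1) = 252.
s²ₚ = 487.69/252 = 1.935278... → 1.9353.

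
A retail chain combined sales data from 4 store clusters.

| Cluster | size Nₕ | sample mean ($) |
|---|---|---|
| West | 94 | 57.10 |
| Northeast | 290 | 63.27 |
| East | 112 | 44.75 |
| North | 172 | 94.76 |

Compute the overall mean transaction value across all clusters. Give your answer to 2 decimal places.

N = 668; weights Wₕ = Nₕ/N = (0.1407, 0.4341, 0.1677, 0.2575).
x̄_st = Σ Wₕ·x̄ₕ = 0.1407·57.10 + 0.4341·63.27 + 0.1677·44.75 + 0.2575·94.76 ≈ 67.4048...
→ 67.40.

67.40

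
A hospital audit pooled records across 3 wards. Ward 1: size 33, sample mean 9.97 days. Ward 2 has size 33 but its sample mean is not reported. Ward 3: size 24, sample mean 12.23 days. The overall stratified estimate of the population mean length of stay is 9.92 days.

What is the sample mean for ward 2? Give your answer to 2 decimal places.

8.19

Σ Nₕx̄ₕ = N·μ, so 33·x̄_2 = 90·9.92 − (33·9.97 + 24·12.23).
= 892.8 − 622.53 = 270.27.
x̄_2 = 270.27 / 33 = 8.19 → 8.19.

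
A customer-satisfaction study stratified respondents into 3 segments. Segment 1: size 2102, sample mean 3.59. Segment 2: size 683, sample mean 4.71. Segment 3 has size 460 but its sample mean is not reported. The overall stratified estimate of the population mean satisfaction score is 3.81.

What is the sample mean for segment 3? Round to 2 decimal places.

N = 2102 + 683 + 460 = 3245.
Overall total = μ·N = 3.81·3245 = 12363.45.
Subtract the known strata: 2102·3.59 + 683·4.71 = 10763.11.
Remaining total for segment 3: 12363.45 − 10763.11 = 1600.34.
Divide by its size: 1600.34 / 460 = 3.479 → 3.48.

3.48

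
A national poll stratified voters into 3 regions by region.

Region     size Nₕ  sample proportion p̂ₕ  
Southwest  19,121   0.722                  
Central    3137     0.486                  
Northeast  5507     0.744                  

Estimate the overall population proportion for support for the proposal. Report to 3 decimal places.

Wₕ = Nₕ/N with N = 27765: 0.6887, 0.1130, 0.1983.
p̂_st = 0.6887·0.722 + 0.1130·0.486 + 0.1983·0.744 ≈ 0.69970... → 0.700.

0.700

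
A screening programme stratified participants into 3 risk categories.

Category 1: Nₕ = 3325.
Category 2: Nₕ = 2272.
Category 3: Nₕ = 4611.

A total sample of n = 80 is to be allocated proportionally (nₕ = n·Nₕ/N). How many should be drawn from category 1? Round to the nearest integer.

26

N = 3325 + 2272 + 4611 = 10208.
n_1 = 80·3325/10208 = 26.058... → 26.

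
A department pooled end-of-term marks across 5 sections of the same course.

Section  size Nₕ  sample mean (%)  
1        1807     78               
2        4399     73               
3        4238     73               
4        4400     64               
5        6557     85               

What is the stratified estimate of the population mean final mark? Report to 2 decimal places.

75.25

N = 1807 + 4399 + 4238 + 4400 + 6557 = 21401.
Overall mean = Σ (Nₕ/N)·x̄ₕ — weight by population share, not a simple average.
Σ Nₕx̄ₕ = 1807·78 + 4399·73 + 4238·73 + 4400·64 + 6557·85 = 140946 + 321127 + 309374 + 281600 + 557345 = 1610392.
Divide by N: 1610392 / 21401 = 75.2484... → 75.25.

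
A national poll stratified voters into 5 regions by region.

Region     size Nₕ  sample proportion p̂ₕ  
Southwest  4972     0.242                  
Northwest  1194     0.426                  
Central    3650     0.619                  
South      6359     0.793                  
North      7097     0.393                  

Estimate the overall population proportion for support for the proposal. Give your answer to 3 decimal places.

N = 4972 + 1194 + 3650 + 6359 + 7097 = 23272.
Overall proportion = Σ (Nₕ/N)·p̂ₕ.
Σ Nₕp̂ₕ = 1203.224 + 508.644 + 2259.35 + 5042.687 + 2789.121 = 11803.026.
11803.026 / 23272 = 0.50718... → 0.507.

0.507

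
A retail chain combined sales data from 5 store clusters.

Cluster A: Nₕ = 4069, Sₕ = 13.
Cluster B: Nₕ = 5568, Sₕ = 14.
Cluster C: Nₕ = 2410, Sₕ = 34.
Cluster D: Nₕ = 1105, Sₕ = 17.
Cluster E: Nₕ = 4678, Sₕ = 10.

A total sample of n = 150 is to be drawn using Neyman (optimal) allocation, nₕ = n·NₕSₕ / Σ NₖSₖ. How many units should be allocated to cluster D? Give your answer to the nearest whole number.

A: NₕSₕ = 4069·13 = 52897
B: NₕSₕ = 5568·14 = 77952
C: NₕSₕ = 2410·34 = 81940
D: NₕSₕ = 1105·17 = 18785
E: NₕSₕ = 4678·10 = 46780
Σ NₕSₕ = 278354.
n_D = 150·18785/278354 = 10.123... → 10.

10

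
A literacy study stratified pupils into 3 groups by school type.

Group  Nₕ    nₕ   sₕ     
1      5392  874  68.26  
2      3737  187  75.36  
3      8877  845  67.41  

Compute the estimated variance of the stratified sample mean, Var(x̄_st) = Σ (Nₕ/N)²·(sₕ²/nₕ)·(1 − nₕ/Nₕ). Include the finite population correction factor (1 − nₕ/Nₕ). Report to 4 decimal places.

2.8259

N = 18006; Wₕ = Nₕ/N.
group 1: (5392/18006)²·68.26²/874·(1 − 874/5392) = 0.4005740
group 2: (3737/18006)²·75.36²/187·(1 − 187/3737) = 1.2426738
group 3: (8877/18006)²·67.41²/845·(1 − 845/8877) = 1.1826259
Sum = 2.8258736 → 2.8259.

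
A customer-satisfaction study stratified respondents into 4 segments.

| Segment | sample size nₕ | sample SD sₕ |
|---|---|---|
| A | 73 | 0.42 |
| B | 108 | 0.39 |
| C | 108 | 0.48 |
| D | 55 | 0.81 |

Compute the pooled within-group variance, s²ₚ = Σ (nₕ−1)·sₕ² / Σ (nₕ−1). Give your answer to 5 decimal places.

Degrees of freedom: 72 + 107 + 107 + 54 = 340.
Σ(nₕ−1)sₕ² = 72·0.1764 + 107·0.1521 + 107·0.2304 + 54·0.6561 = 89.0577.
s²ₚ = 89.0577 / 340 = 0.2619344... → 0.26193.

0.26193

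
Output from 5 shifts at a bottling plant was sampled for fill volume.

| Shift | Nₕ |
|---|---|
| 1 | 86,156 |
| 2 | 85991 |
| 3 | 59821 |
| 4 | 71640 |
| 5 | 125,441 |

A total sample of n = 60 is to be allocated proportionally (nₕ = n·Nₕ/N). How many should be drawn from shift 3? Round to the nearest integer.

N = 86156 + 85991 + 59821 + 71640 + 125441 = 429049.
n_3 = 60·59821/429049 = 8.366... → 8.

8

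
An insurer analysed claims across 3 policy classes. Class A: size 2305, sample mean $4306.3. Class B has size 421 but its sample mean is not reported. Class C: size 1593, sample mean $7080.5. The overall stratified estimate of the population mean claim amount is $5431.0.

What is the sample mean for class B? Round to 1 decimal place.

5347.3

Σ Nₕx̄ₕ = N·μ, so 421·x̄_B = 4319·5431.0 − (2305·4306.3 + 1593·7080.5).
= 23456489 − 21205258 = 2251231.
x̄_B = 2251231 / 421 = 5347.342... → 5347.3.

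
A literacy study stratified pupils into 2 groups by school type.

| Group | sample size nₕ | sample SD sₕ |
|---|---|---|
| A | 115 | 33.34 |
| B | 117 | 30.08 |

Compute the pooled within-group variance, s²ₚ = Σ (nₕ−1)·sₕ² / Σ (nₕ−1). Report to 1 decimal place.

A: (115−1)·33.34² = 114·1111.5556 = 126717.3384
B: (117−1)·30.08² = 116·904.8064 = 104957.5424
Numerator = 231674.8808; denominator = Σ(nₕ−1) = 230.
s²ₚ = 231674.8808/230 = 1007.282... → 1007.3.

1007.3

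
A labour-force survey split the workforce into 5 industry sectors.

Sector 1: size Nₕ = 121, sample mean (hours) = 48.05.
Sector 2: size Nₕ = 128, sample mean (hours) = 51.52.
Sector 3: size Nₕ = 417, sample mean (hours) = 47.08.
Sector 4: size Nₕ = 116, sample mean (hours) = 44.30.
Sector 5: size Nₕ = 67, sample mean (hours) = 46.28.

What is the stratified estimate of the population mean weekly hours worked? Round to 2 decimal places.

N = 849; weights Wₕ = Nₕ/N = (0.1425, 0.1508, 0.4912, 0.1366, 0.0789).
x̄_st = Σ Wₕ·x̄ₕ = 0.1425·48.05 + 0.1508·51.52 + 0.4912·47.08 + 0.1366·44.30 + 0.0789·46.28 ≈ 47.4447...
→ 47.44.

47.44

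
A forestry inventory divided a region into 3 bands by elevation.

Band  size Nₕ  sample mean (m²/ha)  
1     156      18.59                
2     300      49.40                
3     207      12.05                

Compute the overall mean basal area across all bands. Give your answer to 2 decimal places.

30.49

N = 156 + 300 + 207 = 663.
The stratified mean weights each stratum mean by its population share Nₕ/N.
Σ Nₕx̄ₕ = 156·18.59 + 300·49.40 + 207·12.05 = 2900.04 + 14820 + 2494.35 = 20214.39.
Divide by N: 20214.39 / 663 = 30.4893... → 30.49.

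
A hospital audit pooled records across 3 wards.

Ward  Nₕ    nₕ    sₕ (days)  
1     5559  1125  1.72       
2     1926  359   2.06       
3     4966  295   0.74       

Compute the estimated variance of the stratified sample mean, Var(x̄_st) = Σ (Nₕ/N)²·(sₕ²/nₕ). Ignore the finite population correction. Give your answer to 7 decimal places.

N = 12451; Wₕ = Nₕ/N.
ward 1: (5559/12451)²·1.72²/1125 = 0.0005241906
ward 2: (1926/12451)²·2.06²/359 = 0.0002828421
ward 3: (4966/12451)²·0.74²/295 = 0.0002952884
Sum = 0.0011023212 → 0.0011023.

0.0011023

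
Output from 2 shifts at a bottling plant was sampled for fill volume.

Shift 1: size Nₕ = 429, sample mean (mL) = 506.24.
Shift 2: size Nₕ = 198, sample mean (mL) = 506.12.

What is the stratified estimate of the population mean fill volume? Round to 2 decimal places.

N = 627; weights Wₕ = Nₕ/N = (0.6842, 0.3158).
x̄_st = Σ Wₕ·x̄ₕ = 0.6842·506.24 + 0.3158·506.12 ≈ 506.2021...
→ 506.20.

506.20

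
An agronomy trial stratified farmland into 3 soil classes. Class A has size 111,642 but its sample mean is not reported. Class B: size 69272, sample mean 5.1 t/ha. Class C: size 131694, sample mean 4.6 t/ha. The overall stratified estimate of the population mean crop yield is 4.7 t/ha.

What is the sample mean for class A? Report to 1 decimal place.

4.6

N = 111642 + 69272 + 131694 = 312608.
Overall total = μ·N = 4.7·312608 = 1469257.6.
Subtract the known strata: 69272·5.1 + 131694·4.6 = 959079.6.
Remaining total for class A: 1469257.6 − 959079.6 = 510178.
Divide by its size: 510178 / 111642 = 4.570... → 4.6.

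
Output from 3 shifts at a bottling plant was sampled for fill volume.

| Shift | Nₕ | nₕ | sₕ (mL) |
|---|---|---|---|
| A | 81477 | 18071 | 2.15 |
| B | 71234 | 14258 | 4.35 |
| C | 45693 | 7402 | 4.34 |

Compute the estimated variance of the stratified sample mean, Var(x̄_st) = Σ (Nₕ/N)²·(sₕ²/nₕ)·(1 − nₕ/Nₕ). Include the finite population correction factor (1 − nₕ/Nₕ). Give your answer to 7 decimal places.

N = 198404; Wₕ = Nₕ/N.
shift A: (81477/198404)²·2.15²/18071·(1 − 18071/81477) = 0.0000335706
shift B: (71234/198404)²·4.35²/14258·(1 − 14258/71234) = 0.0001368354
shift C: (45693/198404)²·4.34²/7402·(1 − 7402/45693) = 0.0001131035
Sum = 0.0002835094 → 0.0002835.

0.0002835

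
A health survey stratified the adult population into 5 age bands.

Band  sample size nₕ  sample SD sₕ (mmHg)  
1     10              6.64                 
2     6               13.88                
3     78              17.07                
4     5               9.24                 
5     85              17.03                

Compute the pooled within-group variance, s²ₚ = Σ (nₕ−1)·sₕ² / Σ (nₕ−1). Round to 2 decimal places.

1: (10−1)·6.64² = 9·44.0896 = 396.8064
2: (6−1)·13.88² = 5·192.6544 = 963.272
3: (78−1)·17.07² = 77·291.3849 = 22436.6373
4: (5−1)·9.24² = 4·85.3776 = 341.5104
5: (85−1)·17.03² = 84·290.0209 = 24361.7556
Numerator = 48499.9817; denominator = Σ(nₕ−1) = 179.
s²ₚ = 48499.9817/179 = 270.9496... → 270.95.

270.95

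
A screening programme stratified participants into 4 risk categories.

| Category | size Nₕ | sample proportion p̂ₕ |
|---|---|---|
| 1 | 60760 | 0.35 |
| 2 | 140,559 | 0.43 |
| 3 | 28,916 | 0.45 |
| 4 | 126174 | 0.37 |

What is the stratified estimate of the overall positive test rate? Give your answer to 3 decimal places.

N = 60760 + 140559 + 28916 + 126174 = 356409.
Overall proportion = Σ (Nₕ/N)·p̂ₕ.
Σ Nₕp̂ₕ = 21266 + 60440.37 + 13012.2 + 46684.38 = 141402.95.
141402.95 / 356409 = 0.39674... → 0.397.

0.397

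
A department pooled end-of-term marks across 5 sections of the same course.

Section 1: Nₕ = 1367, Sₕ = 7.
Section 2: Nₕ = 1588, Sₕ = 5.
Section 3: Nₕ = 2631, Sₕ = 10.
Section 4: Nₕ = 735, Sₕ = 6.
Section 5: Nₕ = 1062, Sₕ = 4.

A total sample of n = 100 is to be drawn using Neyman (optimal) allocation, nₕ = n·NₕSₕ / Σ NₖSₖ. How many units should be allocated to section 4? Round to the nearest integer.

Σ NₕSₕ = 1367·7 + 1588·5 + 2631·10 + 735·6 + 1062·4 = 52477.
Share for 4: 4410/52477 = 0.08404.
n_4 = 100 × 0.08404 = 8.404... → 8.

8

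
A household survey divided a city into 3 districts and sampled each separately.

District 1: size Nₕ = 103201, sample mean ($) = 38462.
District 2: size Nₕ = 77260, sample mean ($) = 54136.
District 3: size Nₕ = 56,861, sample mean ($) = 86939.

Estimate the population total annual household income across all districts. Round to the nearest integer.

13095302701

1: 103201·38462 = 3969316862
2: 77260·54136 = 4182547360
3: 56861·86939 = 4943438479
τ̂ = Σ Nₕx̄ₕ = 13095302701.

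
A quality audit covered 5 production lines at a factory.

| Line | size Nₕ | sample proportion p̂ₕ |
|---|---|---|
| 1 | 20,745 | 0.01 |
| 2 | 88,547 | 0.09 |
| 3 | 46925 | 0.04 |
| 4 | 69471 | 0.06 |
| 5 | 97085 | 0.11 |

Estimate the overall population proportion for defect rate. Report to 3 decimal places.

Wₕ = Nₕ/N with N = 322773: 0.0643, 0.2743, 0.1454, 0.2152, 0.3008.
p̂_st = 0.0643·0.01 + 0.2743·0.09 + 0.1454·0.04 + 0.2152·0.06 + 0.3008·0.11 ≈ 0.07715... → 0.077.

0.077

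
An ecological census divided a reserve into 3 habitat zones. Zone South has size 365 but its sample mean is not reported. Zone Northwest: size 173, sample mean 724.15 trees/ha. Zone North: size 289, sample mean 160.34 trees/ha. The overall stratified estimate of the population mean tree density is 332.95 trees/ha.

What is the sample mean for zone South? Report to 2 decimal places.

N = 365 + 173 + 289 = 827.
Overall total = μ·N = 332.95·827 = 275349.65.
Subtract the known strata: 173·724.15 + 289·160.34 = 171616.21.
Remaining total for zone South: 275349.65 − 171616.21 = 103733.44.
Divide by its size: 103733.44 / 365 = 284.2012... → 284.20.

284.20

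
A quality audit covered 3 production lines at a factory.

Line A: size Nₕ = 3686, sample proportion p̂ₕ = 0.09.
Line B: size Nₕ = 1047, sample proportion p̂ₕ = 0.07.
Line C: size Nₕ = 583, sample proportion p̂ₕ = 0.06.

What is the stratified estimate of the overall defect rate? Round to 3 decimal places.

0.083

N = 3686 + 1047 + 583 = 5316.
Overall proportion = Σ (Nₕ/N)·p̂ₕ.
Σ Nₕp̂ₕ = 331.74 + 73.29 + 34.98 = 440.01.
440.01 / 5316 = 0.08277... → 0.083.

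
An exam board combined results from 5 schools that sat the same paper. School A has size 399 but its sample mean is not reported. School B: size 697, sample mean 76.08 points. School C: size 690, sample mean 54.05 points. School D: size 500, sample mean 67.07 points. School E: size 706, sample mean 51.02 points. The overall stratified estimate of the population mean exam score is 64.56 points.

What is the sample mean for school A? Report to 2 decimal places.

83.42

N = 399 + 697 + 690 + 500 + 706 = 2992.
Overall total = μ·N = 64.56·2992 = 193163.52.
Subtract the known strata: 697·76.08 + 690·54.05 + 500·67.07 + 706·51.02 = 159877.38.
Remaining total for school A: 193163.52 − 159877.38 = 33286.14.
Divide by its size: 33286.14 / 399 = 83.4239... → 83.42.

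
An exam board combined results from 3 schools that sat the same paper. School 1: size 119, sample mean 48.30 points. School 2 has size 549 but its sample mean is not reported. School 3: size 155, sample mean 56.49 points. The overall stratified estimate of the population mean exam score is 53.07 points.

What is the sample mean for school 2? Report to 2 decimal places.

53.14

N = 119 + 549 + 155 = 823.
Overall total = μ·N = 53.07·823 = 43676.61.
Subtract the known strata: 119·48.30 + 155·56.49 = 14503.65.
Remaining total for school 2: 43676.61 − 14503.65 = 29172.96.
Divide by its size: 29172.96 / 549 = 53.1384... → 53.14.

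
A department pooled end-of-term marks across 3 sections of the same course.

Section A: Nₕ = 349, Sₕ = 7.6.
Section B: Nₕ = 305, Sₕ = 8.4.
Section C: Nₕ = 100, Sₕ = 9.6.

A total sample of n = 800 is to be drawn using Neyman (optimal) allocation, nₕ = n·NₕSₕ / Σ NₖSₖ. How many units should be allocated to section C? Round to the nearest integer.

Σ NₕSₕ = 349·7.6 + 305·8.4 + 100·9.6 = 6174.4.
Share for C: 960/6174.4 = 0.15548.
n_C = 800 × 0.15548 = 124.385... → 124.

124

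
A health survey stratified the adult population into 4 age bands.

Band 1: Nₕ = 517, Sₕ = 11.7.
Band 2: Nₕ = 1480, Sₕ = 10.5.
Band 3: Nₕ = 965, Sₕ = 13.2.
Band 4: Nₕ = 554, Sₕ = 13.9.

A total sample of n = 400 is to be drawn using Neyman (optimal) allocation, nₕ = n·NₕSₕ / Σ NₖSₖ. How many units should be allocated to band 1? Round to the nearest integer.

58

1: NₕSₕ = 517·11.7 = 6048.9
2: NₕSₕ = 1480·10.5 = 15540
3: NₕSₕ = 965·13.2 = 12738
4: NₕSₕ = 554·13.9 = 7700.6
Σ NₕSₕ = 42027.5.
n_1 = 400·6048.9/42027.5 = 57.571... → 58.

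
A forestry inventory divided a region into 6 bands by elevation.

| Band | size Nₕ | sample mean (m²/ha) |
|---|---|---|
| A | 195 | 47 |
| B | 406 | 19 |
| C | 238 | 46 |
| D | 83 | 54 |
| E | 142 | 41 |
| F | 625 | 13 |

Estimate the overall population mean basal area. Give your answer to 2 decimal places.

N = 1689; weights Wₕ = Nₕ/N = (0.1155, 0.2404, 0.1409, 0.0491, 0.0841, 0.3700).
x̄_st = Σ Wₕ·x̄ₕ = 0.1155·47 + 0.2404·19 + 0.1409·46 + 0.0491·54 + 0.0841·41 + 0.3700·13 ≈ 27.3866...
→ 27.39.

27.39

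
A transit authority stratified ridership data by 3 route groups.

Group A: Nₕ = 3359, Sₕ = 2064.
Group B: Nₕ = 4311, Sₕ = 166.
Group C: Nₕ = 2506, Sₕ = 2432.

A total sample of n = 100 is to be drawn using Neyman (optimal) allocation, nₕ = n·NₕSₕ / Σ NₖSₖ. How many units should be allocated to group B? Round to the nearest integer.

5

Σ NₕSₕ = 3359·2064 + 4311·166 + 2506·2432 = 13743194.
Share for B: 715626/13743194 = 0.05207.
n_B = 100 × 0.05207 = 5.207... → 5.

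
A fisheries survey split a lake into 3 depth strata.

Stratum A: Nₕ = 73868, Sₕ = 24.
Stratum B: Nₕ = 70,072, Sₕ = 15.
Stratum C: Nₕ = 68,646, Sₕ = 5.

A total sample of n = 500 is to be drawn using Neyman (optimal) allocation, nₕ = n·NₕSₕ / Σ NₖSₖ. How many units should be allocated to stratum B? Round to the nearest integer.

Σ NₕSₕ = 73868·24 + 70072·15 + 68646·5 = 3167142.
Share for B: 1051080/3167142 = 0.33187.
n_B = 500 × 0.33187 = 165.935... → 166.

166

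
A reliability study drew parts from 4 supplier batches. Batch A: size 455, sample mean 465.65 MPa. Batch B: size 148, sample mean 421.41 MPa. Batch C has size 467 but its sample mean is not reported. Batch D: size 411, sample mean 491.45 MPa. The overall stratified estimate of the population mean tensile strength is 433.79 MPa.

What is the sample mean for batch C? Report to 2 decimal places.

355.93

N = 455 + 148 + 467 + 411 = 1481.
Overall total = μ·N = 433.79·1481 = 642442.99.
Subtract the known strata: 455·465.65 + 148·421.41 + 411·491.45 = 476225.38.
Remaining total for batch C: 642442.99 − 476225.38 = 166217.61.
Divide by its size: 166217.61 / 467 = 355.9264... → 355.93.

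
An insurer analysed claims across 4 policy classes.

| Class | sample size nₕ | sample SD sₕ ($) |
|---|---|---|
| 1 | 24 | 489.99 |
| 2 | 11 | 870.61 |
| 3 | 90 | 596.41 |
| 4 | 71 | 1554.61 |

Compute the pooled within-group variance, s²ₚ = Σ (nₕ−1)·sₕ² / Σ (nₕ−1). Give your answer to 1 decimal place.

1: (24−1)·489.99² = 23·240090.2001 = 5522074.6023
2: (11−1)·870.61² = 10·757961.7721 = 7579617.721
3: (90−1)·596.41² = 89·355704.8881 = 31657735.0409
4: (71−1)·1554.61² = 70·2416812.2521 = 169176857.647
Numerator = 213936285.0112; denominator = Σ(nₕ−1) = 192.
s²ₚ = 213936285.0112/192 = 1114251.484... → 1114251.5.

1114251.5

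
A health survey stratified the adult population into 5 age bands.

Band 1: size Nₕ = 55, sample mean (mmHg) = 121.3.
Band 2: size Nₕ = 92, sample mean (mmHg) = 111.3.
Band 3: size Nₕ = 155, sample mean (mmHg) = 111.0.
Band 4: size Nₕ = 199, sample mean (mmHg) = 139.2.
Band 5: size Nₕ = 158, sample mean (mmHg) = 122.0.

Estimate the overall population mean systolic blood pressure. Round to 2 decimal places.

123.05

N = 55 + 92 + 155 + 199 + 158 = 659.
Overall mean = Σ (Nₕ/N)·x̄ₕ — weight by population share, not a simple average.
Σ Nₕx̄ₕ = 55·121.3 + 92·111.3 + 155·111.0 + 199·139.2 + 158·122.0 = 6671.5 + 10239.6 + 17205 + 27700.8 + 19276 = 81092.9.
Divide by N: 81092.9 / 659 = 123.0545... → 123.05.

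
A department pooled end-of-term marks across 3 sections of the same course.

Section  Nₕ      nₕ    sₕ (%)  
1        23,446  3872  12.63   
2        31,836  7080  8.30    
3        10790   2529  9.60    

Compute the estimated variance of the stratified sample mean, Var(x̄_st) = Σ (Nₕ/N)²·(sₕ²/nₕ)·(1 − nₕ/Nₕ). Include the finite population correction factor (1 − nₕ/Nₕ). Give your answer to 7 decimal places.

0.0068317

N = 66072; Wₕ = Nₕ/N.
section 1: (23446/66072)²·12.63²/3872·(1 − 3872/23446) = 0.0043309662
section 2: (31836/66072)²·8.30²/7080·(1 − 7080/31836) = 0.0017566571
section 3: (10790/66072)²·9.60²/2529·(1 − 2529/10790) = 0.0007440683
Sum = 0.0068316915 → 0.0068317.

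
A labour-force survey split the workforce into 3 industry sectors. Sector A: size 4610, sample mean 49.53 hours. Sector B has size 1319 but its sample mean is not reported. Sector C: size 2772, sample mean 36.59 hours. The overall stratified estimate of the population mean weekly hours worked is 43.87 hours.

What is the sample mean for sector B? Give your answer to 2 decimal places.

39.39

Σ Nₕx̄ₕ = N·μ, so 1319·x̄_B = 8701·43.87 − (4610·49.53 + 2772·36.59).
= 381712.87 − 329760.78 = 51952.09.
x̄_B = 51952.09 / 1319 = 39.3875... → 39.39.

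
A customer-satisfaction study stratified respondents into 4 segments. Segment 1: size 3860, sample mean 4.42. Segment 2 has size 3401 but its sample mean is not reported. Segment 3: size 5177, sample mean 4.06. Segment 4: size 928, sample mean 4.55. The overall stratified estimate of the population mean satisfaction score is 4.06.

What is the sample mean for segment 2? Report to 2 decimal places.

Σ Nₕx̄ₕ = N·μ, so 3401·x̄_2 = 13366·4.06 − (3860·4.42 + 5177·4.06 + 928·4.55).
= 54265.96 − 42302.22 = 11963.74.
x̄_2 = 11963.74 / 3401 = 3.5177... → 3.52.

3.52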